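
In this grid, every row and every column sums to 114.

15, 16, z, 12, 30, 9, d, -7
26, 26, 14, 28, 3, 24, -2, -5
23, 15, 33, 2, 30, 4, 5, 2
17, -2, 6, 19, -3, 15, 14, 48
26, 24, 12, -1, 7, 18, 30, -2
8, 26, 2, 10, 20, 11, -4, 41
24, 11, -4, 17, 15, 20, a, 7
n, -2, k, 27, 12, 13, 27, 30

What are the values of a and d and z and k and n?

Column 1: 15 + 26 + 23 + 17 + 26 + 8 + 24 = 139, so its missing entry is 114 − 139 = -25.
Row 8: -25 − 2 + 27 + 12 + 13 + 27 + 30 = 82, so its missing entry is 114 − 82 = 32.
Column 3: 14 + 33 + 6 + 12 + 2 − 4 + 32 = 95, so its missing entry is 114 − 95 = 19.
Row 1: 15 + 16 + 19 + 12 + 30 + 9 − 7 = 94, so its missing entry is 114 − 94 = 20.
Row 7: 24 + 11 − 4 + 17 + 15 + 20 + 7 = 90, so its missing entry is 114 − 90 = 24.

a = 24, d = 20, z = 19, k = 32, n = -25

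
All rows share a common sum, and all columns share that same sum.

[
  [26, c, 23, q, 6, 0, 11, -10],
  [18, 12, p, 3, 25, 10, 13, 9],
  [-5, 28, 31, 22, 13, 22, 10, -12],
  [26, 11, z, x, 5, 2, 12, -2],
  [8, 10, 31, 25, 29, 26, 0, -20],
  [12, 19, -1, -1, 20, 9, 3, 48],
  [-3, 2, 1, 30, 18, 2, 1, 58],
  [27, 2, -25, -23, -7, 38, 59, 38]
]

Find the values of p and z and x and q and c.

Rows 3 and 5 both sum to 109, so that's the common total.
Column 2 has 12 + 28 + 11 + 10 + 19 + 2 + 2 = 84; the blank must be 109 − 84 = 25.
Row 2 has 18 + 12 + 3 + 25 + 10 + 13 + 9 = 90; the blank must be 109 − 90 = 19.
Row 1 has 26 + 25 + 23 + 6 + 0 + 11 − 10 = 81; the blank must be 109 − 81 = 28.
Column 4 has 28 + 3 + 22 + 25 − 1 + 30 − 23 = 84; the blank must be 109 − 84 = 25.
Row 4 has 26 + 11 + 25 + 5 + 2 + 12 − 2 = 79; the blank must be 109 − 79 = 30.

p = 19, z = 30, x = 25, q = 28, c = 25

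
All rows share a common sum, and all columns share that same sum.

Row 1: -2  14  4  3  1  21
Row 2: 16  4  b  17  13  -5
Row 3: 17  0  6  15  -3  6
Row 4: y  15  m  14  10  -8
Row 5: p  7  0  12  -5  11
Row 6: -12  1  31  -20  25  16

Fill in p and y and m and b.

p = 16, y = 6, m = 4, b = -4

Rows 1 and 3 both sum to 41, so that's the common total.
Row 2 has 16 + 4 + 17 + 13 − 5 = 45; the blank must be 41 − 45 = -4.
Column 3 has 4 − 4 + 6 + 0 + 31 = 37; the blank must be 41 − 37 = 4.
Row 5 has 7 + 0 + 12 − 5 + 11 = 25; the blank must be 41 − 25 = 16.
Row 4 has 15 + 4 + 14 + 10 − 8 = 35; the blank must be 41 − 35 = 6.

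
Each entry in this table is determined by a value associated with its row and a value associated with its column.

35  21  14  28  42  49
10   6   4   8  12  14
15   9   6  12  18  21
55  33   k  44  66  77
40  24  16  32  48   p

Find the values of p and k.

Each row is a constant multiple of every other row — this is a multiplication table with the headers hidden.
Row 5 is 32/28 = 8/7 times row 1, so its entry in column 6 is 49 × 8/7 = 56.
Row 4 is 44/28 = 11/7 times row 1, so its entry in column 3 is 14 × 11/7 = 22.

p = 56, k = 22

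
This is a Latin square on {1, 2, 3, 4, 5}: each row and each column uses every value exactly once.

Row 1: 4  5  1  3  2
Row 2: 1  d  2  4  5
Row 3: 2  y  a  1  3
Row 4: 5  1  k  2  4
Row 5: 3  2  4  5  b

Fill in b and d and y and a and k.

For row 5, column 5: row 5 already has {2, 3, 4, 5}; that leaves 1.
Cell (2,2): row 2 already has {1, 2, 4, 5} → 3.
At (row 3, col 2): column 2 already has {1, 2, 3, 5}, so the value is 4.
Cell (3,3): row 3 already has {1, 2, 3, 4} → 5.
For row 4, column 3: row 4 already has {1, 2, 4, 5}; that leaves 3.

b = 1, d = 3, y = 4, a = 5, k = 3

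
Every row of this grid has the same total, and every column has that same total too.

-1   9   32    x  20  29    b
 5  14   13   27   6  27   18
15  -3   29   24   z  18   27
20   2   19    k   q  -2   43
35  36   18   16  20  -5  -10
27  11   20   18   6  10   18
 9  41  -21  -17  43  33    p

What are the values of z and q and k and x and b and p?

Rows 2 and 5 both sum to 110, so that's the common total.
Row 3: 15 − 3 + 29 + 24 + 18 + 27 = 110, so its missing entry is 110 − 110 = 0.
Column 5: 20 + 6 + 0 + 20 + 6 + 43 = 95, so its missing entry is 110 − 95 = 15.
Row 4: 20 + 2 + 19 + 15 − 2 + 43 = 97, so its missing entry is 110 − 97 = 13.
Column 4: 27 + 24 + 13 + 16 + 18 − 17 = 81, so its missing entry is 110 − 81 = 29.
Row 1: -1 + 9 + 32 + 29 + 20 + 29 = 118, so its missing entry is 110 − 118 = -8.
Row 7: 9 + 41 − 21 − 17 + 43 + 33 = 88, so its missing entry is 110 − 88 = 22.

z = 0, q = 15, k = 13, x = 29, b = -8, p = 22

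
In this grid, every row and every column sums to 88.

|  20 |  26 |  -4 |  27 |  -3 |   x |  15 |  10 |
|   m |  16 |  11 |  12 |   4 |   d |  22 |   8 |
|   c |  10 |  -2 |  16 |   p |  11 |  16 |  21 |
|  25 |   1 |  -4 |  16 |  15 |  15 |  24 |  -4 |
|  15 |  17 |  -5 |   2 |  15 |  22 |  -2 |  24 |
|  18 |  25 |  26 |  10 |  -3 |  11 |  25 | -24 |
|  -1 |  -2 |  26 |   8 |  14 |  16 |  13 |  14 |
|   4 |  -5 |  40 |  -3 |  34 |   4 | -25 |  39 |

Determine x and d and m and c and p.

x = -3, d = 12, m = 3, c = 4, p = 12

Column 5: -3 + 4 + 15 + 15 − 3 + 14 + 34 = 76, so its missing entry is 88 − 76 = 12.
Row 3: 10 − 2 + 16 + 12 + 11 + 16 + 21 = 84, so its missing entry is 88 − 84 = 4.
Row 1: 20 + 26 − 4 + 27 − 3 + 15 + 10 = 91, so its missing entry is 88 − 91 = -3.
Column 6: -3 + 11 + 15 + 22 + 11 + 16 + 4 = 76, so its missing entry is 88 − 76 = 12.
Row 2: 16 + 11 + 12 + 4 + 12 + 22 + 8 = 85, so its missing entry is 88 − 85 = 3.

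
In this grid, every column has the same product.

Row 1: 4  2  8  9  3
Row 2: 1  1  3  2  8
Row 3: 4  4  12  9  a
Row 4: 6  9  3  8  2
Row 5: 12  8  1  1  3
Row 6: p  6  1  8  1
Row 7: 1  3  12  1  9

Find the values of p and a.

p = 9, a = 8

Columns 3 and 4 each multiply to 10368, so every column has product 10368.
Column 1: 4×1×4×6×12×1 = 1152, so the missing entry is 10368 ÷ 1152 = 9.
Column 5: 3×8×2×3×1×9 = 1296, so the missing entry is 10368 ÷ 1296 = 8.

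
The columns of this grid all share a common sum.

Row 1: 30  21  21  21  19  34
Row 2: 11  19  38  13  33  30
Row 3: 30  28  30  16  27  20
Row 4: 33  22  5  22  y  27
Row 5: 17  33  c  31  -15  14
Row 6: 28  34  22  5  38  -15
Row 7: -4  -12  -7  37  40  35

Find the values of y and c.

y = 3, c = 36

Columns 1 and 2 both add up to 145, so every column sums to 145.
Column 5: 19 + 33 + 27 − 15 + 38 + 40 = 142, so the missing entry is 145 − 142 = 3.
Column 3: 21 + 38 + 30 + 5 + 22 − 7 = 109, so the missing entry is 145 − 109 = 36.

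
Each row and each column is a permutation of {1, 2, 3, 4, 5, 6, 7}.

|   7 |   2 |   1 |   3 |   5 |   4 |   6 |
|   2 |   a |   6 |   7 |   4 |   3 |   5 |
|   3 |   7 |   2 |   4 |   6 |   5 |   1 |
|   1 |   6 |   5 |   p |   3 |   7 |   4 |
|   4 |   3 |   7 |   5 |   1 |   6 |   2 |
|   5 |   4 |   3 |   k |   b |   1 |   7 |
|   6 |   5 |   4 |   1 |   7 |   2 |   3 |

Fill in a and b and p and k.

Cell (2,2): row 2 already has {2, 3, 4, 5, 6, 7} → 1.
At (row 4, col 4): row 4 already has {1, 3, 4, 5, 6, 7}, so the value is 2.
At (row 6, col 4): column 4 already has {1, 2, 3, 4, 5, 7}, so the value is 6.
At (row 6, col 5): row 6 already has {1, 3, 4, 5, 6, 7}, so the value is 2.

a = 1, b = 2, p = 2, k = 6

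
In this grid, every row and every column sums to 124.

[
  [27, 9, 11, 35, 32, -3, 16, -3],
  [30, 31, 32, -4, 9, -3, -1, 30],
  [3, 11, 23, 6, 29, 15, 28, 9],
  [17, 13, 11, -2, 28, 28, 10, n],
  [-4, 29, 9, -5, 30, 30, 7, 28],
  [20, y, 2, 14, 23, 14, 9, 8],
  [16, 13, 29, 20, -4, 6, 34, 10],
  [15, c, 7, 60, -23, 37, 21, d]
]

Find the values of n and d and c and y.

Row 4 has 17 + 13 + 11 − 2 + 28 + 28 + 10 = 105; the blank must be 124 − 105 = 19.
Row 6 has 20 + 2 + 14 + 23 + 14 + 9 + 8 = 90; the blank must be 124 − 90 = 34.
Column 2 has 9 + 31 + 11 + 13 + 29 + 34 + 13 = 140; the blank must be 124 − 140 = -16.
Row 8 has 15 − 16 + 7 + 60 − 23 + 37 + 21 = 101; the blank must be 124 − 101 = 23.

n = 19, d = 23, c = -16, y = 34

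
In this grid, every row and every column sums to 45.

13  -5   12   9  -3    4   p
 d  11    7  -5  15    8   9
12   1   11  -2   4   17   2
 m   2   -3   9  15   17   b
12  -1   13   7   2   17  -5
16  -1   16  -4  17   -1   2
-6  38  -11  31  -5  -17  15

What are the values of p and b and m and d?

p = 15, b = 7, m = -2, d = 0

Row 2 has 11 + 7 − 5 + 15 + 8 + 9 = 45; the blank must be 45 − 45 = 0.
Column 1 has 13 + 0 + 12 + 12 + 16 − 6 = 47; the blank must be 45 − 47 = -2.
Row 4 has -2 + 2 − 3 + 9 + 15 + 17 = 38; the blank must be 45 − 38 = 7.
Row 1 has 13 − 5 + 12 + 9 − 3 + 4 = 30; the blank must be 45 − 30 = 15.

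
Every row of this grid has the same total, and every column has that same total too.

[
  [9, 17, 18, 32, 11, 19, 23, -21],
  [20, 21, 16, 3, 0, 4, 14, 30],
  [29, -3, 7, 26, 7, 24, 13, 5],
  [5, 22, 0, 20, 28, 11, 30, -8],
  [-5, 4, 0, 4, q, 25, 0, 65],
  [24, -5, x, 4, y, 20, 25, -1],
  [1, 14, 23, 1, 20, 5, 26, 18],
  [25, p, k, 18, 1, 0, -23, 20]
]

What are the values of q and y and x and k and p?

Rows 1 and 2 both sum to 108, so that's the common total.
The known cells in row 5 total 93, leaving 108 − 93 = 15 for the blank.
The known cells in column 2 total 70, leaving 108 − 70 = 38 for the blank.
The known cells in column 5 total 82, leaving 108 − 82 = 26 for the blank.
The known cells in row 8 total 79, leaving 108 − 79 = 29 for the blank.
The known cells in row 6 total 93, leaving 108 − 93 = 15 for the blank.

q = 15, y = 26, x = 15, k = 29, p = 38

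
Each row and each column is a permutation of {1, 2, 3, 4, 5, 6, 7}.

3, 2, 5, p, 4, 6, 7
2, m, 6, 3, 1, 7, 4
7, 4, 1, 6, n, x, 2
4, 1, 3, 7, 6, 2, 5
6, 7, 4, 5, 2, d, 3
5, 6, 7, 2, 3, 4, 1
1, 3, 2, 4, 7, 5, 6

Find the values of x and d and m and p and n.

Cell (3,5): column 5 already has {1, 2, 3, 4, 6, 7} → 5.
At (row 2, col 2): row 2 already has {1, 2, 3, 4, 6, 7}, so the value is 5.
Cell (1,4): row 1 already has {2, 3, 4, 5, 6, 7} → 1.
At (row 5, col 6): row 5 already has {2, 3, 4, 5, 6, 7}, so the value is 1.
For row 3, column 6: row 3 already has {1, 2, 4, 5, 6, 7}; that leaves 3.

x = 3, d = 1, m = 5, p = 1, n = 5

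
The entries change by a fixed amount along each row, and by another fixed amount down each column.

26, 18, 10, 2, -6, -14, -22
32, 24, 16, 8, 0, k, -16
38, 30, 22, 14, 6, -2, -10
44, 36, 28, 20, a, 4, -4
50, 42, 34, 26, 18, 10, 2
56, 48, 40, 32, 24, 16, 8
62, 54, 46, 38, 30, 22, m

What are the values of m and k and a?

m = 14, k = -8, a = 12

Along each row the entries change by -8 per step; down each column they change by 6.
Row 7: from 62 at column 1, stepping by -8 to column 7 gives 14.
Row 2: from 32 at column 1, stepping by -8 to column 6 gives -8.
Row 4: from 44 at column 1, stepping by -8 to column 5 gives 12.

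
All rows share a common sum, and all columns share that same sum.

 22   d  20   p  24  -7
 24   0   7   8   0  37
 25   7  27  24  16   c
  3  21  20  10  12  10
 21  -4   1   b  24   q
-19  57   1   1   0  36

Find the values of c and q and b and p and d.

Rows 2 and 4 both sum to 76, so that's the common total.
Column 2 has 0 + 7 + 21 − 4 + 57 = 81; the blank must be 76 − 81 = -5.
Row 1 has 22 − 5 + 20 + 24 − 7 = 54; the blank must be 76 − 54 = 22.
Column 4 has 22 + 8 + 24 + 10 + 1 = 65; the blank must be 76 − 65 = 11.
Row 5 has 21 − 4 + 1 + 11 + 24 = 53; the blank must be 76 − 53 = 23.
Row 3 has 25 + 7 + 27 + 24 + 16 = 99; the blank must be 76 − 99 = -23.

c = -23, q = 23, b = 11, p = 22, d = -5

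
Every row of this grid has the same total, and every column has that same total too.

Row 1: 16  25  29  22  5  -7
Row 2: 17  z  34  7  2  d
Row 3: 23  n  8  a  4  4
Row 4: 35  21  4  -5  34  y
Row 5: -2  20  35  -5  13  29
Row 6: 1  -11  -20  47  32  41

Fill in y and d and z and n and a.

Rows 1 and 5 both sum to 90, so that's the common total.
The known cells in column 4 total 66, leaving 90 − 66 = 24 for the blank.
The known cells in row 3 total 63, leaving 90 − 63 = 27 for the blank.
The known cells in column 2 total 82, leaving 90 − 82 = 8 for the blank.
The known cells in row 2 total 68, leaving 90 − 68 = 22 for the blank.
The known cells in row 4 total 89, leaving 90 − 89 = 1 for the blank.

y = 1, d = 22, z = 8, n = 27, a = 24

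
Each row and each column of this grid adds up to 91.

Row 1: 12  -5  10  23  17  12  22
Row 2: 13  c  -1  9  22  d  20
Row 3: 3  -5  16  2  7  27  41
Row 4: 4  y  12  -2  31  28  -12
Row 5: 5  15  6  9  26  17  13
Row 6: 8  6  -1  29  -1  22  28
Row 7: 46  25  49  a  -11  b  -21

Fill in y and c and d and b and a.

The known cells in row 4 total 61, leaving 91 − 61 = 30 for the blank.
The known cells in column 2 total 66, leaving 91 − 66 = 25 for the blank.
The known cells in row 2 total 88, leaving 91 − 88 = 3 for the blank.
The known cells in column 6 total 109, leaving 91 − 109 = -18 for the blank.
The known cells in row 7 total 70, leaving 91 − 70 = 21 for the blank.

y = 30, c = 25, d = 3, b = -18, a = 21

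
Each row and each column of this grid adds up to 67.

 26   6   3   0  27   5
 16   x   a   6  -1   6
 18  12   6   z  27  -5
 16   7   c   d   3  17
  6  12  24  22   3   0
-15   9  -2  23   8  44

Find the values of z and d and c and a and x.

z = 9, d = 7, c = 17, a = 19, x = 21

The known cells in column 2 total 46, leaving 67 − 46 = 21 for the blank.
The known cells in row 2 total 48, leaving 67 − 48 = 19 for the blank.
The known cells in row 3 total 58, leaving 67 − 58 = 9 for the blank.
The known cells in column 4 total 60, leaving 67 − 60 = 7 for the blank.
The known cells in row 4 total 50, leaving 67 − 50 = 17 for the blank.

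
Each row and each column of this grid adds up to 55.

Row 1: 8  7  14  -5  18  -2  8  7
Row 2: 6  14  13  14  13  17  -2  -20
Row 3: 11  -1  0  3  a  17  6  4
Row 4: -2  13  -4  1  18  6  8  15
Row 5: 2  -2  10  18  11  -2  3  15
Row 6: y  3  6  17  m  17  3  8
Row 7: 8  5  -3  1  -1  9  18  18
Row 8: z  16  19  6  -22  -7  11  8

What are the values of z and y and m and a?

The known cells in row 8 total 31, leaving 55 − 31 = 24 for the blank.
The known cells in column 1 total 57, leaving 55 − 57 = -2 for the blank.
The known cells in row 6 total 52, leaving 55 − 52 = 3 for the blank.
The known cells in row 3 total 40, leaving 55 − 40 = 15 for the blank.

z = 24, y = -2, m = 3, a = 15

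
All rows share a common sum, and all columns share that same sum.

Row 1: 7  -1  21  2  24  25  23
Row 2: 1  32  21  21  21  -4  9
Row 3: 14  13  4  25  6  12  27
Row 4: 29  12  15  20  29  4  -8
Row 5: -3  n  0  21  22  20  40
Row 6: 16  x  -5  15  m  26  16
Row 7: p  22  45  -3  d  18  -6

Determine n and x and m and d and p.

n = 1, x = 22, m = 11, d = -12, p = 37

Rows 1 and 2 both sum to 101, so that's the common total.
Column 1: 7 + 1 + 14 + 29 − 3 + 16 = 64, so its missing entry is 101 − 64 = 37.
Row 7: 37 + 22 + 45 − 3 + 18 − 6 = 113, so its missing entry is 101 − 113 = -12.
Column 5: 24 + 21 + 6 + 29 + 22 − 12 = 90, so its missing entry is 101 − 90 = 11.
Row 6: 16 − 5 + 15 + 11 + 26 + 16 = 79, so its missing entry is 101 − 79 = 22.
Row 5: -3 + 0 + 21 + 22 + 20 + 40 = 100, so its missing entry is 101 − 100 = 1.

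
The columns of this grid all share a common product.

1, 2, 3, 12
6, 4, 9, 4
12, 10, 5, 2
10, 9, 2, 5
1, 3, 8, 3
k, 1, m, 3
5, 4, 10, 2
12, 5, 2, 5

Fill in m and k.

Columns 2 and 4 each multiply to 43200, so every column has product 43200.
Column 3: 3×9×5×2×8×10×2 = 43200, so the missing entry is 43200 ÷ 43200 = 1.
Column 1: 1×6×12×10×1×5×12 = 43200, so the missing entry is 43200 ÷ 43200 = 1.

m = 1, k = 1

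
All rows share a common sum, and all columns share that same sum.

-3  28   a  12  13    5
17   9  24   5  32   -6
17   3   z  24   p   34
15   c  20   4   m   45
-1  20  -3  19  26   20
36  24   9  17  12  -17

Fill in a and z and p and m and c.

a = 26, z = 5, p = -2, m = 0, c = -3

Rows 2 and 5 both sum to 81, so that's the common total.
Column 2 has 28 + 9 + 3 + 20 + 24 = 84; the blank must be 81 − 84 = -3.
Row 4 has 15 − 3 + 20 + 4 + 45 = 81; the blank must be 81 − 81 = 0.
Column 5 has 13 + 32 + 0 + 26 + 12 = 83; the blank must be 81 − 83 = -2.
Row 1 has -3 + 28 + 12 + 13 + 5 = 55; the blank must be 81 − 55 = 26.
Row 3 has 17 + 3 + 24 − 2 + 34 = 76; the blank must be 81 − 76 = 5.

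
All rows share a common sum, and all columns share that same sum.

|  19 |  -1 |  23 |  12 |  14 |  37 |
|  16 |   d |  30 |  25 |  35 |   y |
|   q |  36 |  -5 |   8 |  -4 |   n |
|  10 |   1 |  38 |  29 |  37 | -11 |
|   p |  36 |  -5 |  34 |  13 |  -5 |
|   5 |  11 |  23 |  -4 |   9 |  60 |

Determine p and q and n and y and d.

p = 31, q = 23, n = 46, y = -23, d = 21

Rows 1 and 4 both sum to 104, so that's the common total.
Row 5 has 36 − 5 + 34 + 13 − 5 = 73; the blank must be 104 − 73 = 31.
Column 2 has -1 + 36 + 1 + 36 + 11 = 83; the blank must be 104 − 83 = 21.
Row 2 has 16 + 21 + 30 + 25 + 35 = 127; the blank must be 104 − 127 = -23.
Column 1 has 19 + 16 + 10 + 31 + 5 = 81; the blank must be 104 − 81 = 23.
Row 3 has 23 + 36 − 5 + 8 − 4 = 58; the blank must be 104 − 58 = 46.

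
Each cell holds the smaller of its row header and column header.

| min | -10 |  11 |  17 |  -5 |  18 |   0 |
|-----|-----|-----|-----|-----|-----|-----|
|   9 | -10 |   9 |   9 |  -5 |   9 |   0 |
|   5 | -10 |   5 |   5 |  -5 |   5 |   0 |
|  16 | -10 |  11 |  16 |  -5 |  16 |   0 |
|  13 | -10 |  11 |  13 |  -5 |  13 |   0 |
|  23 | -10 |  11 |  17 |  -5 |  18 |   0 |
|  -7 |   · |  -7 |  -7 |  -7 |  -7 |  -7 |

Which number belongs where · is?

-10

min(-7, -10) = -10.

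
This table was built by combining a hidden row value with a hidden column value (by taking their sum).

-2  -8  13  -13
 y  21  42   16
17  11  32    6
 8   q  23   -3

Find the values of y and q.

y = 27, q = 2

The difference between any two rows is the same in every column — this is an addition table with the headers hidden.
Row 2 minus row 1 is 16 − (-13) = 29, so its entry in column 1 is -2 + 29 = 27.
Row 4 minus row 1 is -3 − (-13) = 10, so its entry in column 2 is -8 + 10 = 2.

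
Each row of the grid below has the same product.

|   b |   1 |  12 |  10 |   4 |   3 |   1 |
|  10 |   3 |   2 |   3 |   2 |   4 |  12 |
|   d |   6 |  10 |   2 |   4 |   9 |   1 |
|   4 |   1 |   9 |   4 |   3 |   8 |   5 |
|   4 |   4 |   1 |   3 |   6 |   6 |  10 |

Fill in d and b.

Rows 2 and 4 each multiply to 17280, so every row has product 17280.
Row 3: 6×10×2×4×9×1 = 4320, so the missing entry is 17280 ÷ 4320 = 4.
Row 1: 1×12×10×4×3×1 = 1440, so the missing entry is 17280 ÷ 1440 = 12.

d = 4, b = 12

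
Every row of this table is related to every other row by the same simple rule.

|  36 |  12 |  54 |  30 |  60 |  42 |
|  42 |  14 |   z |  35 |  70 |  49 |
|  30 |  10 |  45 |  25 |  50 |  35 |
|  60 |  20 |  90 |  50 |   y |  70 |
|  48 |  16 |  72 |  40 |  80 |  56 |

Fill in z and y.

Each row is a constant multiple of every other row — this is a multiplication table with the headers hidden.
Row 2 is 14/12 = 7/6 times row 1, so its entry in column 3 is 54 × 7/6 = 63.
Row 4 is 20/12 = 5/3 times row 1, so its entry in column 5 is 60 × 5/3 = 100.

z = 63, y = 100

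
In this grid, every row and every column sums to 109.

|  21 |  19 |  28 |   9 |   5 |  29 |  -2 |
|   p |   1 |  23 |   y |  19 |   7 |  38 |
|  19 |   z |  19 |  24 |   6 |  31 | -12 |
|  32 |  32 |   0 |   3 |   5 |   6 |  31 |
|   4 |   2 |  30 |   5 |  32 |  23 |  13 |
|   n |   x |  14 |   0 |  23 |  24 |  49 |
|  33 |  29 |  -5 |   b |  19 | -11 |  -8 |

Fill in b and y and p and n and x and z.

b = 52, y = 16, p = 5, n = -5, x = 4, z = 22

Row 3 has 19 + 19 + 24 + 6 + 31 − 12 = 87; the blank must be 109 − 87 = 22.
Column 2 has 19 + 1 + 22 + 32 + 2 + 29 = 105; the blank must be 109 − 105 = 4.
Row 6 has 4 + 14 + 0 + 23 + 24 + 49 = 114; the blank must be 109 − 114 = -5.
Column 1 has 21 + 19 + 32 + 4 − 5 + 33 = 104; the blank must be 109 − 104 = 5.
Row 7 has 33 + 29 − 5 + 19 − 11 − 8 = 57; the blank must be 109 − 57 = 52.
Row 2 has 5 + 1 + 23 + 19 + 7 + 38 = 93; the blank must be 109 − 93 = 16.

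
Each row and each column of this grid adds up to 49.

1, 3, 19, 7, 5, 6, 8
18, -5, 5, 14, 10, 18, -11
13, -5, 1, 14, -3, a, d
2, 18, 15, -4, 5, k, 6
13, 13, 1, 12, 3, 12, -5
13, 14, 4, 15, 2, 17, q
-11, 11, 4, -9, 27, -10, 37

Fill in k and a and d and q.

k = 7, a = -1, d = 30, q = -16

Row 6: 13 + 14 + 4 + 15 + 2 + 17 = 65, so its missing entry is 49 − 65 = -16.
Column 7: 8 − 11 + 6 − 5 − 16 + 37 = 19, so its missing entry is 49 − 19 = 30.
Row 3: 13 − 5 + 1 + 14 − 3 + 30 = 50, so its missing entry is 49 − 50 = -1.
Row 4: 2 + 18 + 15 − 4 + 5 + 6 = 42, so its missing entry is 49 − 42 = 7.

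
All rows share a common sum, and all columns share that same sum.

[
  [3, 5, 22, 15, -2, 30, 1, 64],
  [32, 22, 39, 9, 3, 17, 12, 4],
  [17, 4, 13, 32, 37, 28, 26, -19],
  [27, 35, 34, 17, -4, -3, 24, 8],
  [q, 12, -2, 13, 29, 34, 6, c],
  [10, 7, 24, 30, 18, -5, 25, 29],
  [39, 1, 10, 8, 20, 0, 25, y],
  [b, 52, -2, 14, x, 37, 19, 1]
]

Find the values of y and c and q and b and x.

Rows 1 and 2 both sum to 138, so that's the common total.
The known cells in column 5 total 101, leaving 138 − 101 = 37 for the blank.
The known cells in row 8 total 158, leaving 138 − 158 = -20 for the blank.
The known cells in column 1 total 108, leaving 138 − 108 = 30 for the blank.
The known cells in row 7 total 103, leaving 138 − 103 = 35 for the blank.
The known cells in row 5 total 122, leaving 138 − 122 = 16 for the blank.

y = 35, c = 16, q = 30, b = -20, x = 37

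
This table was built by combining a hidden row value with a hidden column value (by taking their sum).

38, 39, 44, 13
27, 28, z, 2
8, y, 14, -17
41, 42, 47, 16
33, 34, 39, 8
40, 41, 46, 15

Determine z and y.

The difference between any two rows is the same in every column — this is an addition table with the headers hidden.
Row 2 minus row 1 is 27 − 38 = -11, so its entry in column 3 is 44 + (-11) = 33.
Row 3 minus row 1 is 8 − 38 = -30, so its entry in column 2 is 39 + (-30) = 9.

z = 33, y = 9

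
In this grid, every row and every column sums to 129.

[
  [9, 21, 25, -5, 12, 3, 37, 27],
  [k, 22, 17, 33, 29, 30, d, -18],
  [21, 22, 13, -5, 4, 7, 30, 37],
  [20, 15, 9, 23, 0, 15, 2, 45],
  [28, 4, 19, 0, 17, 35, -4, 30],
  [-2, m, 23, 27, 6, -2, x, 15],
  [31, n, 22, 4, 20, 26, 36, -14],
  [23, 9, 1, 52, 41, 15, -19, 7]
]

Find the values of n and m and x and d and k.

The known cells in row 7 total 125, leaving 129 − 125 = 4 for the blank.
The known cells in column 2 total 97, leaving 129 − 97 = 32 for the blank.
The known cells in row 6 total 99, leaving 129 − 99 = 30 for the blank.
The known cells in column 1 total 130, leaving 129 − 130 = -1 for the blank.
The known cells in row 2 total 112, leaving 129 − 112 = 17 for the blank.

n = 4, m = 32, x = 30, d = 17, k = -1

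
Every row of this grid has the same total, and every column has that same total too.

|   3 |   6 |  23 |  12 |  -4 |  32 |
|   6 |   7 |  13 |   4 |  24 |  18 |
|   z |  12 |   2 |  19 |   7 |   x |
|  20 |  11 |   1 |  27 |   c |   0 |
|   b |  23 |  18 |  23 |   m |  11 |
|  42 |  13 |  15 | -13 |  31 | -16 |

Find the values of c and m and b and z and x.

Rows 1 and 2 both sum to 72, so that's the common total.
Row 4: 20 + 11 + 1 + 27 + 0 = 59, so its missing entry is 72 − 59 = 13.
Column 5: -4 + 24 + 7 + 13 + 31 = 71, so its missing entry is 72 − 71 = 1.
Row 5: 23 + 18 + 23 + 1 + 11 = 76, so its missing entry is 72 − 76 = -4.
Column 1: 3 + 6 + 20 − 4 + 42 = 67, so its missing entry is 72 − 67 = 5.
Row 3: 5 + 12 + 2 + 19 + 7 = 45, so its missing entry is 72 − 45 = 27.

c = 13, m = 1, b = -4, z = 5, x = 27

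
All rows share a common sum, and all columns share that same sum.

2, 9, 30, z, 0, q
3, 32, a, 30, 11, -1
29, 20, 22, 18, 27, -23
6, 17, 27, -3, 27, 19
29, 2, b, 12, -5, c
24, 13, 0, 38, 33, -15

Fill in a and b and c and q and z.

Rows 3 and 4 both sum to 93, so that's the common total.
Row 2: 3 + 32 + 30 + 11 − 1 = 75, so its missing entry is 93 − 75 = 18.
Column 4: 30 + 18 − 3 + 12 + 38 = 95, so its missing entry is 93 − 95 = -2.
Column 3: 30 + 18 + 22 + 27 + 0 = 97, so its missing entry is 93 − 97 = -4.
Row 5: 29 + 2 − 4 + 12 − 5 = 34, so its missing entry is 93 − 34 = 59.
Row 1: 2 + 9 + 30 − 2 + 0 = 39, so its missing entry is 93 − 39 = 54.

a = 18, b = -4, c = 59, q = 54, z = -2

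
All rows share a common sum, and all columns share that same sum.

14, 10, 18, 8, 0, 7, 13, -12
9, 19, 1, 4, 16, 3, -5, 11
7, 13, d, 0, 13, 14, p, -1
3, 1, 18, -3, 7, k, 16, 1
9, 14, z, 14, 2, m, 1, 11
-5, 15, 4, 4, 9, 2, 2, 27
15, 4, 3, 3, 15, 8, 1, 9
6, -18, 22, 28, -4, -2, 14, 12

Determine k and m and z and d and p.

Rows 1 and 2 both sum to 58, so that's the common total.
Column 7 has 13 − 5 + 16 + 1 + 2 + 1 + 14 = 42; the blank must be 58 − 42 = 16.
Row 3 has 7 + 13 + 0 + 13 + 14 + 16 − 1 = 62; the blank must be 58 − 62 = -4.
Column 3 has 18 + 1 − 4 + 18 + 4 + 3 + 22 = 62; the blank must be 58 − 62 = -4.
Row 5 has 9 + 14 − 4 + 14 + 2 + 1 + 11 = 47; the blank must be 58 − 47 = 11.
Row 4 has 3 + 1 + 18 − 3 + 7 + 16 + 1 = 43; the blank must be 58 − 43 = 15.

k = 15, m = 11, z = -4, d = -4, p = 16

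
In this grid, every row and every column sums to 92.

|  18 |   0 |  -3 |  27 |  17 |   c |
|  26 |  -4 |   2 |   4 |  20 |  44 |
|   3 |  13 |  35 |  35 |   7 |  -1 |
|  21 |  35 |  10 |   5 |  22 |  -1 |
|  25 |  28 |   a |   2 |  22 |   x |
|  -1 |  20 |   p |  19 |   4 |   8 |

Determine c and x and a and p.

Row 1 has 18 + 0 − 3 + 27 + 17 = 59; the blank must be 92 − 59 = 33.
Column 6 has 33 + 44 − 1 − 1 + 8 = 83; the blank must be 92 − 83 = 9.
Row 5 has 25 + 28 + 2 + 22 + 9 = 86; the blank must be 92 − 86 = 6.
Row 6 has -1 + 20 + 19 + 4 + 8 = 50; the blank must be 92 − 50 = 42.

c = 33, x = 9, a = 6, p = 42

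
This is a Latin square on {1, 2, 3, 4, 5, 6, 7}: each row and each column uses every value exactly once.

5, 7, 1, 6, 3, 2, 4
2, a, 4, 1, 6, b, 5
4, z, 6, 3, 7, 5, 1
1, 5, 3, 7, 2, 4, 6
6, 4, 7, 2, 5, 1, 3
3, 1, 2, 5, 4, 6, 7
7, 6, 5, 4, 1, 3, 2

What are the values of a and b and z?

a = 3, b = 7, z = 2

Cell (3,2): row 3 already has {1, 3, 4, 5, 6, 7} → 2.
For row 2, column 2: column 2 already has {1, 2, 4, 5, 6, 7}; that leaves 3.
At (row 2, col 6): row 2 already has {1, 2, 3, 4, 5, 6}, so the value is 7.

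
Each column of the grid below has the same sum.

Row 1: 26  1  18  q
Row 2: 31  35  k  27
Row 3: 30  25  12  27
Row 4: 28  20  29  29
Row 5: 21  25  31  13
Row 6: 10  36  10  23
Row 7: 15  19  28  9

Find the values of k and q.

The complete columns each total 161.
Column 3 is missing 161 − 128 = 33 (since 18 + 12 + 29 + 31 + 10 + 28 = 128).
Column 4 is missing 161 − 128 = 33 (since 27 + 27 + 29 + 13 + 23 + 9 = 128).

k = 33, q = 33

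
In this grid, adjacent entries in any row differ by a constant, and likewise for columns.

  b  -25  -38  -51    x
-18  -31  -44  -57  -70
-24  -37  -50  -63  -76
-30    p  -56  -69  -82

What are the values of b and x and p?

b = -12, x = -64, p = -43

Along each row the entries change by -13 per step; down each column they change by -6.
Row 1: from -25 at column 2, stepping by -13 to column 1 gives -12.
Row 1: from -25 at column 2, stepping by -13 to column 5 gives -64.
Row 4: from -30 at column 1, stepping by -13 to column 2 gives -43.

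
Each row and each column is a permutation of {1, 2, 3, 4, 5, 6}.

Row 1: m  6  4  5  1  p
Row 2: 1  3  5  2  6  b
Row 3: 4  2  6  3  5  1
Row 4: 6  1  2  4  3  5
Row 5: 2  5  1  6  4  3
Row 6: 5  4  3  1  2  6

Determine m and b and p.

m = 3, b = 4, p = 2

Cell (2,6): row 2 already has {1, 2, 3, 5, 6} → 4.
For row 1, column 6: column 6 already has {1, 3, 4, 5, 6}; that leaves 2.
For row 1, column 1: row 1 already has {1, 2, 4, 5, 6}; that leaves 3.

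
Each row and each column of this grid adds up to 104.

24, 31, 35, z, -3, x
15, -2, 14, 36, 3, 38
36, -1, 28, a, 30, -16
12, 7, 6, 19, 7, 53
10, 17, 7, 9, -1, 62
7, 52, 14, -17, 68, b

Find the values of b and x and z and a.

The known cells in row 3 total 77, leaving 104 − 77 = 27 for the blank.
The known cells in row 6 total 124, leaving 104 − 124 = -20 for the blank.
The known cells in column 6 total 117, leaving 104 − 117 = -13 for the blank.
The known cells in row 1 total 74, leaving 104 − 74 = 30 for the blank.

b = -20, x = -13, z = 30, a = 27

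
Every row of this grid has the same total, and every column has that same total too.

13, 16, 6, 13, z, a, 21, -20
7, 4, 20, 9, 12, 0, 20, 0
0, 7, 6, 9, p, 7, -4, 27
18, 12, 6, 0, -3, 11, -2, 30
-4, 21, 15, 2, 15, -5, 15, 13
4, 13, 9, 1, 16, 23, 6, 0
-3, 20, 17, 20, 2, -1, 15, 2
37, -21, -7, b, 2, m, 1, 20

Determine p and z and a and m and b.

Rows 2 and 4 both sum to 72, so that's the common total.
The known cells in row 3 total 52, leaving 72 − 52 = 20 for the blank.
The known cells in column 5 total 64, leaving 72 − 64 = 8 for the blank.
The known cells in column 4 total 54, leaving 72 − 54 = 18 for the blank.
The known cells in row 1 total 57, leaving 72 − 57 = 15 for the blank.
The known cells in row 8 total 50, leaving 72 − 50 = 22 for the blank.

p = 20, z = 8, a = 15, m = 22, b = 18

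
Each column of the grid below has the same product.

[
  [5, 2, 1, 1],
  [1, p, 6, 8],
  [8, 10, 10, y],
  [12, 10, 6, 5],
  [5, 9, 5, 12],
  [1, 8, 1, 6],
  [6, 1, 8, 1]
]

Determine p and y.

p = 1, y = 5

Columns 1 and 3 each multiply to 14400, so every column has product 14400.
Column 2: 2×10×10×9×8×1 = 14400, so the missing entry is 14400 ÷ 14400 = 1.
Column 4: 1×8×5×12×6×1 = 2880, so the missing entry is 14400 ÷ 2880 = 5.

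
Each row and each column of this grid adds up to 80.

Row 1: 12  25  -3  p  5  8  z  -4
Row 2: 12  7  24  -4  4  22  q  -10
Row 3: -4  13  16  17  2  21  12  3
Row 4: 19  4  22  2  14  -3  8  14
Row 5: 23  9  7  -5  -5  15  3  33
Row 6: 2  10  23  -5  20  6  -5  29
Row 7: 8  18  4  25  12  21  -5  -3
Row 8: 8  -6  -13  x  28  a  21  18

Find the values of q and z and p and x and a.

q = 25, z = 21, p = 16, x = 34, a = -10

Row 2 has 12 + 7 + 24 − 4 + 4 + 22 − 10 = 55; the blank must be 80 − 55 = 25.
Column 7 has 25 + 12 + 8 + 3 − 5 − 5 + 21 = 59; the blank must be 80 − 59 = 21.
Row 1 has 12 + 25 − 3 + 5 + 8 + 21 − 4 = 64; the blank must be 80 − 64 = 16.
Column 4 has 16 − 4 + 17 + 2 − 5 − 5 + 25 = 46; the blank must be 80 − 46 = 34.
Row 8 has 8 − 6 − 13 + 34 + 28 + 21 + 18 = 90; the blank must be 80 − 90 = -10.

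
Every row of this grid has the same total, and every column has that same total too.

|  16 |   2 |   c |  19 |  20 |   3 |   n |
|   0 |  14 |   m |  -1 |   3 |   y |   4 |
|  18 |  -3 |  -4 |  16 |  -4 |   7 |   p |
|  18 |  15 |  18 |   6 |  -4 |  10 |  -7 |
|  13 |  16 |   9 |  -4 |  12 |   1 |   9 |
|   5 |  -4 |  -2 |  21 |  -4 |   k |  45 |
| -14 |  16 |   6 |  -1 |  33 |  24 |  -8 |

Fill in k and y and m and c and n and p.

k = -5, y = 16, m = 20, c = 9, n = -13, p = 26

Rows 4 and 5 both sum to 56, so that's the common total.
The known cells in row 6 total 61, leaving 56 − 61 = -5 for the blank.
The known cells in column 6 total 40, leaving 56 − 40 = 16 for the blank.
The known cells in row 2 total 36, leaving 56 − 36 = 20 for the blank.
The known cells in column 3 total 47, leaving 56 − 47 = 9 for the blank.
The known cells in row 1 total 69, leaving 56 − 69 = -13 for the blank.
The known cells in row 3 total 30, leaving 56 − 30 = 26 for the blank.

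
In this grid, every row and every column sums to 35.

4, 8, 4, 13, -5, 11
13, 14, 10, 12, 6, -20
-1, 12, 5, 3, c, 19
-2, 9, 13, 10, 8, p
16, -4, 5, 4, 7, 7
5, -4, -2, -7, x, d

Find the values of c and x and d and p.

Row 3: -1 + 12 + 5 + 3 + 19 = 38, so its missing entry is 35 − 38 = -3.
Column 5: -5 + 6 − 3 + 8 + 7 = 13, so its missing entry is 35 − 13 = 22.
Row 4: -2 + 9 + 13 + 10 + 8 = 38, so its missing entry is 35 − 38 = -3.
Row 6: 5 − 4 − 2 − 7 + 22 = 14, so its missing entry is 35 − 14 = 21.

c = -3, x = 22, d = 21, p = -3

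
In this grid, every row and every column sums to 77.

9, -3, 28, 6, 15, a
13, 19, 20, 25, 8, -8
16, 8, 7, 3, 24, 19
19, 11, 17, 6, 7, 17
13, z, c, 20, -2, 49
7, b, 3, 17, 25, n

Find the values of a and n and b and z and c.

Column 3 has 28 + 20 + 7 + 17 + 3 = 75; the blank must be 77 − 75 = 2.
Row 1 has 9 − 3 + 28 + 6 + 15 = 55; the blank must be 77 − 55 = 22.
Column 6 has 22 − 8 + 19 + 17 + 49 = 99; the blank must be 77 − 99 = -22.
Row 6 has 7 + 3 + 17 + 25 − 22 = 30; the blank must be 77 − 30 = 47.
Row 5 has 13 + 2 + 20 − 2 + 49 = 82; the blank must be 77 − 82 = -5.

a = 22, n = -22, b = 47, z = -5, c = 2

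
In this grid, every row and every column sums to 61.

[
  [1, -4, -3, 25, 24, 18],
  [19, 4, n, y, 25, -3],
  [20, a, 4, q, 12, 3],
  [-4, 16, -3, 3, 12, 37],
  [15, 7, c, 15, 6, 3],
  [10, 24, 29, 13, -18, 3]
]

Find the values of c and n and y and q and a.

Column 2: -4 + 4 + 16 + 7 + 24 = 47, so its missing entry is 61 − 47 = 14.
Row 5: 15 + 7 + 15 + 6 + 3 = 46, so its missing entry is 61 − 46 = 15.
Column 3: -3 + 4 − 3 + 15 + 29 = 42, so its missing entry is 61 − 42 = 19.
Row 3: 20 + 14 + 4 + 12 + 3 = 53, so its missing entry is 61 − 53 = 8.
Row 2: 19 + 4 + 19 + 25 − 3 = 64, so its missing entry is 61 − 64 = -3.

c = 15, n = 19, y = -3, q = 8, a = 14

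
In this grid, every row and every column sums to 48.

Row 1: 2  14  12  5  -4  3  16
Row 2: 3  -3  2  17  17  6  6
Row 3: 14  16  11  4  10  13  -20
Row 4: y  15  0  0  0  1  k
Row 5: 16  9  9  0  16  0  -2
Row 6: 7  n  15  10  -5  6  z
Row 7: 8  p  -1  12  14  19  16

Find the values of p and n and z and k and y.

Row 7 has 8 − 1 + 12 + 14 + 19 + 16 = 68; the blank must be 48 − 68 = -20.
Column 2 has 14 − 3 + 16 + 15 + 9 − 20 = 31; the blank must be 48 − 31 = 17.
Column 1 has 2 + 3 + 14 + 16 + 7 + 8 = 50; the blank must be 48 − 50 = -2.
Row 6 has 7 + 17 + 15 + 10 − 5 + 6 = 50; the blank must be 48 − 50 = -2.
Row 4 has -2 + 15 + 0 + 0 + 0 + 1 = 14; the blank must be 48 − 14 = 34.

p = -20, n = 17, z = -2, k = 34, y = -2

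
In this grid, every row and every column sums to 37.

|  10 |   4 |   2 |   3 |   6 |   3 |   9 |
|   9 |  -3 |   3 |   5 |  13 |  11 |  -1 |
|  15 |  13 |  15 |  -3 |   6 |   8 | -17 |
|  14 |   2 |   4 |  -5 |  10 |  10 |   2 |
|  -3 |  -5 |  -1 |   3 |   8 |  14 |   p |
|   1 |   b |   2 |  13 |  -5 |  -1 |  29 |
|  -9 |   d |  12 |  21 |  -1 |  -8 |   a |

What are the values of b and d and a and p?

b = -2, d = 28, a = -6, p = 21

The known cells in row 5 total 16, leaving 37 − 16 = 21 for the blank.
The known cells in column 7 total 43, leaving 37 − 43 = -6 for the blank.
The known cells in row 7 total 9, leaving 37 − 9 = 28 for the blank.
The known cells in row 6 total 39, leaving 37 − 39 = -2 for the blank.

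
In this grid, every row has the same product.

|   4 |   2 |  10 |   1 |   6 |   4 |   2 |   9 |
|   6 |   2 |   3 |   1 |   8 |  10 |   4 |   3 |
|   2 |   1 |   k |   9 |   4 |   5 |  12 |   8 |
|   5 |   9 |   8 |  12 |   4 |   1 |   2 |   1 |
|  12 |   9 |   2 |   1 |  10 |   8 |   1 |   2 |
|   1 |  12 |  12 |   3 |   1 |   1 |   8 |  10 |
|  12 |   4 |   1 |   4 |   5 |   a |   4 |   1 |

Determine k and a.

k = 1, a = 9

Rows 1 and 6 each multiply to 34560, so every row has product 34560.
Row 3: 2×1×9×4×5×12×8 = 34560, so the missing entry is 34560 ÷ 34560 = 1.
Row 7: 12×4×1×4×5×4×1 = 3840, so the missing entry is 34560 ÷ 3840 = 9.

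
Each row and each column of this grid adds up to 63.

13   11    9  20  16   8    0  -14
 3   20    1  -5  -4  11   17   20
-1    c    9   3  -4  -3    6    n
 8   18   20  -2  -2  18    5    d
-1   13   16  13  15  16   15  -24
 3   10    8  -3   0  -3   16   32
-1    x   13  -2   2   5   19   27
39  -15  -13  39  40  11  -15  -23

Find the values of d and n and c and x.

Row 4 has 8 + 18 + 20 − 2 − 2 + 18 + 5 = 65; the blank must be 63 − 65 = -2.
Row 7 has -1 + 13 − 2 + 2 + 5 + 19 + 27 = 63; the blank must be 63 − 63 = 0.
Column 2 has 11 + 20 + 18 + 13 + 10 + 0 − 15 = 57; the blank must be 63 − 57 = 6.
Row 3 has -1 + 6 + 9 + 3 − 4 − 3 + 6 = 16; the blank must be 63 − 16 = 47.

d = -2, n = 47, c = 6, x = 0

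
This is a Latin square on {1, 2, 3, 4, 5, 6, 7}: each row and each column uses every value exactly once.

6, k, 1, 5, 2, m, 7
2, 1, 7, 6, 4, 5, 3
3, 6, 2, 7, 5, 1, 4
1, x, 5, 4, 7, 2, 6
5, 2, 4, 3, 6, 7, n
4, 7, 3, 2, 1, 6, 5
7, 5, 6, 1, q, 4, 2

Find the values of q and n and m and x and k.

Cell (4,2): row 4 already has {1, 2, 4, 5, 6, 7} → 3.
Cell (1,2): column 2 already has {1, 2, 3, 5, 6, 7} → 4.
Cell (5,7): row 5 already has {2, 3, 4, 5, 6, 7} → 1.
At (row 7, col 5): row 7 already has {1, 2, 4, 5, 6, 7}, so the value is 3.
For row 1, column 6: row 1 already has {1, 2, 4, 5, 6, 7}; that leaves 3.

q = 3, n = 1, m = 3, x = 3, k = 4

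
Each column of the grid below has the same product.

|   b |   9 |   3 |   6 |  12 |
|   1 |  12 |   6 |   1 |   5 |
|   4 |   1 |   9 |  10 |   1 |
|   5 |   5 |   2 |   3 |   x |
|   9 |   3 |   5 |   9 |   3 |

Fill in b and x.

b = 9, x = 9

Columns 2 and 4 each multiply to 1620, so every column has product 1620.
Column 1: 1×4×5×9 = 180, so the missing entry is 1620 ÷ 180 = 9.
Column 5: 12×5×1×3 = 180, so the missing entry is 1620 ÷ 180 = 9.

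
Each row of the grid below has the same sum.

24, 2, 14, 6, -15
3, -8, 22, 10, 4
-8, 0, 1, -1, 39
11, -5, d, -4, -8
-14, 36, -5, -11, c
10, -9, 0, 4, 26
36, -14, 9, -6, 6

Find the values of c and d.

c = 25, d = 37

Rows 1 and 7 both add up to 31, so every row sums to 31.
Row 5: -14 + 36 − 5 − 11 = 6, so the missing entry is 31 − 6 = 25.
Row 4: 11 − 5 − 4 − 8 = -6, so the missing entry is 31 − (-6) = 37.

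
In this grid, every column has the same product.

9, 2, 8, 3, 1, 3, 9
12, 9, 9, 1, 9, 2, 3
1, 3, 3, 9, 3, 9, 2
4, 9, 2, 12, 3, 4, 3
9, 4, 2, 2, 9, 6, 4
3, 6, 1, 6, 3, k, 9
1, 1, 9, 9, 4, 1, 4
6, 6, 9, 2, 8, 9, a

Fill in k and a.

k = 6, a = 3

Columns 2 and 5 each multiply to 69984, so every column has product 69984.
Column 6: 3×2×9×4×6×1×9 = 11664, so the missing entry is 69984 ÷ 11664 = 6.
Column 7: 9×3×2×3×4×9×4 = 23328, so the missing entry is 69984 ÷ 23328 = 3.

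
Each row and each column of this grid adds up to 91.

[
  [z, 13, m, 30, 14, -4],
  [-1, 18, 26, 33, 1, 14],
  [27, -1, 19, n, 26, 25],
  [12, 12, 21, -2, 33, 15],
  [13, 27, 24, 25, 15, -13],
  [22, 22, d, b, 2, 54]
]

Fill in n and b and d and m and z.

The known cells in column 1 total 73, leaving 91 − 73 = 18 for the blank.
The known cells in row 3 total 96, leaving 91 − 96 = -5 for the blank.
The known cells in row 1 total 71, leaving 91 − 71 = 20 for the blank.
The known cells in column 4 total 81, leaving 91 − 81 = 10 for the blank.
The known cells in row 6 total 110, leaving 91 − 110 = -19 for the blank.

n = -5, b = 10, d = -19, m = 20, z = 18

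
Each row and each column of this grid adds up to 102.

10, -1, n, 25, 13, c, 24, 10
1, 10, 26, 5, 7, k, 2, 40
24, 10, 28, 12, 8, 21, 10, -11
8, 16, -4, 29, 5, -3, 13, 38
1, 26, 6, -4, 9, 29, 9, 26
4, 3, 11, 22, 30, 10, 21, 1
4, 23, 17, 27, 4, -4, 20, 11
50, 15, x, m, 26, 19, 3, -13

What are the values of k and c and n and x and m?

k = 11, c = 19, n = 2, x = 16, m = -14

Row 2: 1 + 10 + 26 + 5 + 7 + 2 + 40 = 91, so its missing entry is 102 − 91 = 11.
Column 4: 25 + 5 + 12 + 29 − 4 + 22 + 27 = 116, so its missing entry is 102 − 116 = -14.
Row 8: 50 + 15 − 14 + 26 + 19 + 3 − 13 = 86, so its missing entry is 102 − 86 = 16.
Column 3: 26 + 28 − 4 + 6 + 11 + 17 + 16 = 100, so its missing entry is 102 − 100 = 2.
Row 1: 10 − 1 + 2 + 25 + 13 + 24 + 10 = 83, so its missing entry is 102 − 83 = 19.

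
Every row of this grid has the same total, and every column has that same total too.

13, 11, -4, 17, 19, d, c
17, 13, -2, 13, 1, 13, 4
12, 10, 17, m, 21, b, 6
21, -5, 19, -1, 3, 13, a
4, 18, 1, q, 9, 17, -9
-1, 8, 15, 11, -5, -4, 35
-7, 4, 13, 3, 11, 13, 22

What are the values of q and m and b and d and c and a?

q = 19, m = -3, b = -4, d = 11, c = -8, a = 9

Rows 2 and 6 both sum to 59, so that's the common total.
Row 5: 4 + 18 + 1 + 9 + 17 − 9 = 40, so its missing entry is 59 − 40 = 19.
Column 4: 17 + 13 − 1 + 19 + 11 + 3 = 62, so its missing entry is 59 − 62 = -3.
Row 4: 21 − 5 + 19 − 1 + 3 + 13 = 50, so its missing entry is 59 − 50 = 9.
Column 7: 4 + 6 + 9 − 9 + 35 + 22 = 67, so its missing entry is 59 − 67 = -8.
Row 1: 13 + 11 − 4 + 17 + 19 − 8 = 48, so its missing entry is 59 − 48 = 11.
Row 3: 12 + 10 + 17 − 3 + 21 + 6 = 63, so its missing entry is 59 − 63 = -4.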